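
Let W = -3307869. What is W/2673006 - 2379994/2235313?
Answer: -4585286939987/1991668353626 ≈ -2.3022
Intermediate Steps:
W/2673006 - 2379994/2235313 = -3307869/2673006 - 2379994/2235313 = -3307869*1/2673006 - 2379994*1/2235313 = -1102623/891002 - 2379994/2235313 = -4585286939987/1991668353626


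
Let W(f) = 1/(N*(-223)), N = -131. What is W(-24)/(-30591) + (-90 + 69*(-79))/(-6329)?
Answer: 4951741700374/5655941754507 ≈ 0.87549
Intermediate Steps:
W(f) = 1/29213 (W(f) = 1/(-131*(-223)) = -1/131*(-1/223) = 1/29213)
W(-24)/(-30591) + (-90 + 69*(-79))/(-6329) = (1/29213)/(-30591) + (-90 + 69*(-79))/(-6329) = (1/29213)*(-1/30591) + (-90 - 5451)*(-1/6329) = -1/893654883 - 5541*(-1/6329) = -1/893654883 + 5541/6329 = 4951741700374/5655941754507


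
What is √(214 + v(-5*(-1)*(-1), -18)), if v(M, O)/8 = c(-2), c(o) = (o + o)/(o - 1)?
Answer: √2022/3 ≈ 14.989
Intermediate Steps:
c(o) = 2*o/(-1 + o) (c(o) = (2*o)/(-1 + o) = 2*o/(-1 + o))
v(M, O) = 32/3 (v(M, O) = 8*(2*(-2)/(-1 - 2)) = 8*(2*(-2)/(-3)) = 8*(2*(-2)*(-⅓)) = 8*(4/3) = 32/3)
√(214 + v(-5*(-1)*(-1), -18)) = √(214 + 32/3) = √(674/3) = √2022/3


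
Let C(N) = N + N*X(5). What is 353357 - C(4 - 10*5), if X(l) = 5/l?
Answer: 353449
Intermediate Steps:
C(N) = 2*N (C(N) = N + N*(5/5) = N + N*(5*(⅕)) = N + N*1 = N + N = 2*N)
353357 - C(4 - 10*5) = 353357 - 2*(4 - 10*5) = 353357 - 2*(4 - 50) = 353357 - 2*(-46) = 353357 - 1*(-92) = 353357 + 92 = 353449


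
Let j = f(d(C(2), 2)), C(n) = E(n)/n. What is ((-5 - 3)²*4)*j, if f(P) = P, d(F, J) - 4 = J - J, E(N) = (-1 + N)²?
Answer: 1024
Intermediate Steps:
C(n) = (-1 + n)²/n
d(F, J) = 4 (d(F, J) = 4 + (J - J) = 4 + 0 = 4)
j = 4
((-5 - 3)²*4)*j = ((-5 - 3)²*4)*4 = ((-8)²*4)*4 = (64*4)*4 = 256*4 = 1024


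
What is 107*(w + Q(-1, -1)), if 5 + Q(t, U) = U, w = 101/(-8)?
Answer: -15943/8 ≈ -1992.9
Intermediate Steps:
w = -101/8 (w = 101*(-⅛) = -101/8 ≈ -12.625)
Q(t, U) = -5 + U
107*(w + Q(-1, -1)) = 107*(-101/8 + (-5 - 1)) = 107*(-101/8 - 6) = 107*(-149/8) = -15943/8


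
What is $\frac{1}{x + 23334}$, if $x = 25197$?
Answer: $\frac{1}{48531} \approx 2.0605 \cdot 10^{-5}$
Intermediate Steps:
$\frac{1}{x + 23334} = \frac{1}{25197 + 23334} = \frac{1}{48531}$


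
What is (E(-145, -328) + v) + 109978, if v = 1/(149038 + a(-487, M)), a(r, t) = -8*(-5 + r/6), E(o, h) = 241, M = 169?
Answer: 49508390861/449182 ≈ 1.1022e+5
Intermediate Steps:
a(r, t) = 40 - 4*r/3 (a(r, t) = -8*(-5 + r*(⅙)) = -8*(-5 + r/6) = 40 - 4*r/3)
v = 3/449182 (v = 1/(149038 + (40 - 4/3*(-487))) = 1/(149038 + (40 + 1948/3)) = 1/(149038 + 2068/3) = 1/(449182/3) = 3/449182 ≈ 6.6788e-6)
(E(-145, -328) + v) + 109978 = (241 + 3/449182) + 109978 = 108252865/449182 + 109978 = 49508390861/449182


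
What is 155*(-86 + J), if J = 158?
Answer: 11160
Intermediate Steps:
155*(-86 + J) = 155*(-86 + 158) = 155*72 = 11160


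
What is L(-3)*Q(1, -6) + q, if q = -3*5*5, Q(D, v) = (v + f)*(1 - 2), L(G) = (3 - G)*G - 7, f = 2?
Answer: -175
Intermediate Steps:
L(G) = -7 + G*(3 - G) (L(G) = G*(3 - G) - 7 = -7 + G*(3 - G))
Q(D, v) = -2 - v (Q(D, v) = (v + 2)*(1 - 2) = (2 + v)*(-1) = -2 - v)
q = -75 (q = -15*5 = -75)
L(-3)*Q(1, -6) + q = (-7 - 1*(-3)**2 + 3*(-3))*(-2 - 1*(-6)) - 75 = (-7 - 1*9 - 9)*(-2 + 6) - 75 = (-7 - 9 - 9)*4 - 75 = -25*4 - 75 = -100 - 75 = -175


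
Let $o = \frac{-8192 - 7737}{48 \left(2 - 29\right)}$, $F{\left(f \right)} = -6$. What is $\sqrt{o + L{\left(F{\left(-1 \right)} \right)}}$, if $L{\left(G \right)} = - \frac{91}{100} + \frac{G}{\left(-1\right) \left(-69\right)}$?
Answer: $\frac{\sqrt{193573589}}{4140} \approx 3.3606$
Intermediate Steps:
$L{\left(G \right)} = - \frac{91}{100} + \frac{G}{69}$ ($L{\left(G \right)} = \left(-91\right) \frac{1}{100} + \frac{G}{69} = - \frac{91}{100} + G \frac{1}{69} = - \frac{91}{100} + \frac{G}{69}$)
$o = \frac{15929}{1296}$ ($o = \frac{-8192 - 7737}{48 \left(-27\right)} = - \frac{15929}{-1296} = \left(-15929\right) \left(- \frac{1}{1296}\right) = \frac{15929}{1296} \approx 12.291$)
$\sqrt{o + L{\left(F{\left(-1 \right)} \right)}} = \sqrt{\frac{15929}{1296} + \left(- \frac{91}{100} + \frac{1}{69} \left(-6\right)\right)} = \sqrt{\frac{15929}{1296} - \frac{2293}{2300}} = \sqrt{\frac{8416243}{745200}} = \frac{\sqrt{193573589}}{4140}$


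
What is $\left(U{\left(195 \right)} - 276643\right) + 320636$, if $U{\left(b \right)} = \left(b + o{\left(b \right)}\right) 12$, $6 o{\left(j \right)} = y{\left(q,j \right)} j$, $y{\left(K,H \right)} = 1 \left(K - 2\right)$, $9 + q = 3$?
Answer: $43213$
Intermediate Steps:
$q = -6$ ($q = -9 + 3 = -6$)
$y{\left(K,H \right)} = -2 + K$ ($y{\left(K,H \right)} = 1 \left(-2 + K\right) = -2 + K$)
$o{\left(j \right)} = - \frac{4 j}{3}$ ($o{\left(j \right)} = \frac{\left(-2 - 6\right) j}{6} = \frac{\left(-8\right) j}{6} = - \frac{4 j}{3}$)
$U{\left(b \right)} = - 4 b$ ($U{\left(b \right)} = \left(b - \frac{4 b}{3}\right) 12 = - \frac{b}{3} \cdot 12 = - 4 b$)
$\left(U{\left(195 \right)} - 276643\right) + 320636 = \left(\left(-4\right) 195 - 276643\right) + 320636 = \left(-780 - 276643\right) + 320636 = -277423 + 320636 = 43213$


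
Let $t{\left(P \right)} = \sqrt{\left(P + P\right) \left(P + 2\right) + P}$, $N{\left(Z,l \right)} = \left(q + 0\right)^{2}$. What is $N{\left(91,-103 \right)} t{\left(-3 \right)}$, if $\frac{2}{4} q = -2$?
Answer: $16 \sqrt{3} \approx 27.713$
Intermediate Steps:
$q = -4$ ($q = 2 \left(-2\right) = -4$)
$N{\left(Z,l \right)} = 16$ ($N{\left(Z,l \right)} = \left(-4 + 0\right)^{2} = \left(-4\right)^{2} = 16$)
$t{\left(P \right)} = \sqrt{P + 2 P \left(2 + P\right)}$ ($t{\left(P \right)} = \sqrt{2 P \left(2 + P\right) + P} = \sqrt{P + 2 P \left(2 + P\right)}$)
$N{\left(91,-103 \right)} t{\left(-3 \right)} = 16 \sqrt{- 3 \left(5 + 2 \left(-3\right)\right)} = 16 \sqrt{- 3 \left(5 - 6\right)} = 16 \sqrt{\left(-3\right) \left(-1\right)} = 16 \sqrt{3}$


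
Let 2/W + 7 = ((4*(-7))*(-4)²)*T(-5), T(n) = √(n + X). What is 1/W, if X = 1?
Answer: -7/2 - 448*I ≈ -3.5 - 448.0*I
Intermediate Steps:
T(n) = √(1 + n) (T(n) = √(n + 1) = √(1 + n))
W = 2*(-7 + 896*I)/802865 (W = 2/(-7 + ((4*(-7))*(-4)²)*√(1 - 5)) = 2/(-7 + (-28*16)*√(-4)) = 2/(-7 - 896*I) = 2*((-7 + 896*I)/802865) = 2*(-7 + 896*I)/802865 ≈ -1.7438e-5 + 0.002232*I)
1/W = 1/(-2/114695 + 256*I/114695) = 802865*(-2/114695 - 256*I/114695)/4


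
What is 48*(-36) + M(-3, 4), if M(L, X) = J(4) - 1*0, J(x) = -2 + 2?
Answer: -1728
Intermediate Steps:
J(x) = 0
M(L, X) = 0 (M(L, X) = 0 - 1*0 = 0 + 0 = 0)
48*(-36) + M(-3, 4) = 48*(-36) + 0 = -1728 + 0 = -1728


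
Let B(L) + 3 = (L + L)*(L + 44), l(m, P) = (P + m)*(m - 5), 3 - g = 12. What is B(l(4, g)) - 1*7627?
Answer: -7140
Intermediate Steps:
g = -9 (g = 3 - 1*12 = 3 - 12 = -9)
l(m, P) = (-5 + m)*(P + m) (l(m, P) = (P + m)*(-5 + m) = (-5 + m)*(P + m))
B(L) = -3 + 2*L*(44 + L) (B(L) = -3 + (L + L)*(L + 44) = -3 + (2*L)*(44 + L) = -3 + 2*L*(44 + L))
B(l(4, g)) - 1*7627 = (-3 + 2*(4² - 5*(-9) - 5*4 - 9*4)² + 88*(4² - 5*(-9) - 5*4 - 9*4)) - 1*7627 = (-3 + 2*(16 + 45 - 20 - 36)² + 88*(16 + 45 - 20 - 36)) - 7627 = (-3 + 2*5² + 88*5) - 7627 = (-3 + 2*25 + 440) - 7627 = (-3 + 50 + 440) - 7627 = 487 - 7627 = -7140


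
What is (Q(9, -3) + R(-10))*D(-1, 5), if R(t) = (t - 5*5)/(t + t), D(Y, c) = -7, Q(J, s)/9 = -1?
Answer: 203/4 ≈ 50.750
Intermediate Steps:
Q(J, s) = -9 (Q(J, s) = 9*(-1) = -9)
R(t) = (-25 + t)/(2*t) (R(t) = (t - 25)/((2*t)) = (-25 + t)*(1/(2*t)) = (-25 + t)/(2*t))
(Q(9, -3) + R(-10))*D(-1, 5) = (-9 + (½)*(-25 - 10)/(-10))*(-7) = (-9 + (½)*(-⅒)*(-35))*(-7) = (-9 + 7/4)*(-7) = -29/4*(-7) = 203/4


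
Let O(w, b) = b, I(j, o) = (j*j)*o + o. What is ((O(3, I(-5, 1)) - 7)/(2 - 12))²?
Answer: 361/100 ≈ 3.6100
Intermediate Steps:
I(j, o) = o + o*j² (I(j, o) = j²*o + o = o*j² + o = o + o*j²)
((O(3, I(-5, 1)) - 7)/(2 - 12))² = ((1*(1 + (-5)²) - 7)/(2 - 12))² = ((1*(1 + 25) - 7)/(-10))² = ((1*26 - 7)*(-⅒))² = ((26 - 7)*(-⅒))² = (19*(-⅒))² = (-19/10)² = 361/100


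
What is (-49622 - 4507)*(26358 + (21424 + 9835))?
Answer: -3118750593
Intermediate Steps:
(-49622 - 4507)*(26358 + (21424 + 9835)) = -54129*(26358 + 31259) = -54129*57617 = -3118750593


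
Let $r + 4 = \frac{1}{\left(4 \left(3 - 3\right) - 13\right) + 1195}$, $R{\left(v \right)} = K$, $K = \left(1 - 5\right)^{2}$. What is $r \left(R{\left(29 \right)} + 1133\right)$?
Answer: $- \frac{1810441}{394} \approx -4595.0$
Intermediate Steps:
$K = 16$ ($K = \left(-4\right)^{2} = 16$)
$R{\left(v \right)} = 16$
$r = - \frac{4727}{1182}$ ($r = -4 + \frac{1}{\left(4 \left(3 - 3\right) - 13\right) + 1195} = -4 + \frac{1}{\left(4 \cdot 0 - 13\right) + 1195} = -4 + \frac{1}{\left(0 - 13\right) + 1195} = -4 + \frac{1}{-13 + 1195} = -4 + \frac{1}{1182} = - \frac{4727}{1182} \approx -3.9992$)
$r \left(R{\left(29 \right)} + 1133\right) = - \frac{4727 \left(16 + 1133\right)}{1182} = \left(- \frac{4727}{1182}\right) 1149 = - \frac{1810441}{394}$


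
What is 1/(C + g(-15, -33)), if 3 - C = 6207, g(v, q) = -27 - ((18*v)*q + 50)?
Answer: -1/15191 ≈ -6.5828e-5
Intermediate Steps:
g(v, q) = -77 - 18*q*v (g(v, q) = -27 - (18*q*v + 50) = -27 - (50 + 18*q*v) = -27 + (-50 - 18*q*v) = -77 - 18*q*v)
C = -6204 (C = 3 - 1*6207 = 3 - 6207 = -6204)
1/(C + g(-15, -33)) = 1/(-6204 + (-77 - 18*(-33)*(-15))) = 1/(-6204 + (-77 - 8910)) = 1/(-6204 - 8987) = 1/(-15191) = -1/15191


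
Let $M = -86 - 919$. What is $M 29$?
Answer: $-29145$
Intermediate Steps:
$M = -1005$
$M 29 = \left(-1005\right) 29 = -29145$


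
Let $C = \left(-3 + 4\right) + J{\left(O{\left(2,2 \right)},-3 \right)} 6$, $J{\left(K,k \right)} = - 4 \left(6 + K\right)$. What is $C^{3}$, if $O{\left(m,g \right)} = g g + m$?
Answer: $-23639903$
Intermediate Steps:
$O{\left(m,g \right)} = m + g^{2}$ ($O{\left(m,g \right)} = g^{2} + m = m + g^{2}$)
$J{\left(K,k \right)} = -24 - 4 K$
$C = -287$ ($C = \left(-3 + 4\right) + \left(-24 - 4 \left(2 + 2^{2}\right)\right) 6 = 1 + \left(-24 - 4 \left(2 + 4\right)\right) 6 = 1 + \left(-24 - 24\right) 6 = 1 - 288 = -287$)
$C^{3} = \left(-287\right)^{3} = -23639903$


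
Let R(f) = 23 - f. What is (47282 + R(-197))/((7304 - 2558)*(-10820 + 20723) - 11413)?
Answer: 47502/46988225 ≈ 0.0010109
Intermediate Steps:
(47282 + R(-197))/((7304 - 2558)*(-10820 + 20723) - 11413) = (47282 + (23 - 1*(-197)))/((7304 - 2558)*(-10820 + 20723) - 11413) = (47282 + (23 + 197))/(4746*9903 - 11413) = (47282 + 220)/(46999638 - 11413) = 47502/46988225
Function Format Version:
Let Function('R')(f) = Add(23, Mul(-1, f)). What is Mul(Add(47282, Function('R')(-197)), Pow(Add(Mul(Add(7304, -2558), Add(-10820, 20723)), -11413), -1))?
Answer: Rational(47502, 46988225) ≈ 0.0010109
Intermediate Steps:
Mul(Add(47282, Function('R')(-197)), Pow(Add(Mul(Add(7304, -2558), Add(-10820, 20723)), -11413), -1)) = Mul(Add(47282, Add(23, Mul(-1, -197))), Pow(Add(Mul(Add(7304, -2558), Add(-10820, 20723)), -11413), -1)) = Mul(Add(47282, Add(23, 197)), Pow(Add(Mul(4746, 9903), -11413), -1)) = Mul(Add(47282, 220), Pow(Add(46999638, -11413), -1)) = Mul(47502, Pow(46988225, -1)) = Mul(47502, Rational(1, 46988225)) = Rational(47502, 46988225)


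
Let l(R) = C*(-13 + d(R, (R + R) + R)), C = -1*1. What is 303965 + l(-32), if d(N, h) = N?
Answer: 304010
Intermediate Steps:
C = -1
l(R) = 13 - R (l(R) = -(-13 + R) = 13 - R)
303965 + l(-32) = 303965 + (13 - 1*(-32)) = 303965 + (13 + 32) = 303965 + 45 = 304010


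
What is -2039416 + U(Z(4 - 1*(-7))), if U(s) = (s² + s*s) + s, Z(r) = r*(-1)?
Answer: -2039185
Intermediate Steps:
Z(r) = -r
U(s) = s + 2*s² (U(s) = (s² + s²) + s = 2*s² + s = s + 2*s²)
-2039416 + U(Z(4 - 1*(-7))) = -2039416 + (-(4 - 1*(-7)))*(1 + 2*(-(4 - 1*(-7)))) = -2039416 + (-(4 + 7))*(1 + 2*(-(4 + 7))) = -2039416 + (-1*11)*(1 + 2*(-1*11)) = -2039416 - 11*(1 + 2*(-11)) = -2039416 - 11*(1 - 22) = -2039416 - 11*(-21) = -2039416 + 231 = -2039185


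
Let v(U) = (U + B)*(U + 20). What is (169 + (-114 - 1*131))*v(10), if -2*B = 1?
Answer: -21660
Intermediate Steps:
B = -1/2 (B = -1/2*1 = -1/2 ≈ -0.50000)
v(U) = (20 + U)*(-1/2 + U) (v(U) = (U - 1/2)*(U + 20) = (-1/2 + U)*(20 + U) = (20 + U)*(-1/2 + U))
(169 + (-114 - 1*131))*v(10) = (169 + (-114 - 1*131))*(-10 + 10**2 + (39/2)*10) = (169 + (-114 - 131))*(-10 + 100 + 195) = (169 - 245)*285 = -76*285 = -21660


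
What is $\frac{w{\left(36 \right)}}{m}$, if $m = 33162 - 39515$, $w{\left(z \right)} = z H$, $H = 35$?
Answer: $- \frac{1260}{6353} \approx -0.19833$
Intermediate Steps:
$w{\left(z \right)} = 35 z$ ($w{\left(z \right)} = z 35 = 35 z$)
$m = -6353$
$\frac{w{\left(36 \right)}}{m} = \frac{35 \cdot 36}{-6353} = 1260 \left(- \frac{1}{6353}\right) = - \frac{1260}{6353}$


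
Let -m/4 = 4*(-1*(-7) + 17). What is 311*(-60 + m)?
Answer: -138084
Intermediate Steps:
m = -384 (m = -16*(-1*(-7) + 17) = -16*(7 + 17) = -16*24 = -4*96 = -384)
311*(-60 + m) = 311*(-60 - 384) = 311*(-444) = -138084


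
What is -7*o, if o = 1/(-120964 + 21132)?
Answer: 7/99832 ≈ 7.0118e-5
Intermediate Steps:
o = -1/99832 (o = 1/(-99832) = -1/99832 ≈ -1.0017e-5)
-7*o = -7*(-1/99832) = 7/99832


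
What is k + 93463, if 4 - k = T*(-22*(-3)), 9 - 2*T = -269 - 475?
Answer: 68618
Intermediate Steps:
T = 753/2 (T = 9/2 - (-269 - 475)/2 = 9/2 - ½*(-744) = 9/2 + 372 = 753/2 ≈ 376.50)
k = -24845 (k = 4 - 753*(-22*(-3))/2 = 4 - 753*66/2 = 4 - 1*24849 = 4 - 24849 = -24845)
k + 93463 = -24845 + 93463 = 68618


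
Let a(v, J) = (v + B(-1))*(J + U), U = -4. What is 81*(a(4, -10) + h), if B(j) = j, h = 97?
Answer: 4455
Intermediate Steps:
a(v, J) = (-1 + v)*(-4 + J) (a(v, J) = (v - 1)*(J - 4) = (-1 + v)*(-4 + J))
81*(a(4, -10) + h) = 81*((4 - 1*(-10) - 4*4 - 10*4) + 97) = 81*((4 + 10 - 16 - 40) + 97) = 81*(-42 + 97) = 81*55 = 4455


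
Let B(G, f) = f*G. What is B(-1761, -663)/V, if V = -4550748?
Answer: -389181/1516916 ≈ -0.25656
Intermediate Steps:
B(G, f) = G*f
B(-1761, -663)/V = -1761*(-663)/(-4550748) = 1167543*(-1/4550748) = -389181/1516916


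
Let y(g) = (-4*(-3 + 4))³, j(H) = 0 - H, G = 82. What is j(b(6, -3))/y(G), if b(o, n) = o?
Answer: 3/32 ≈ 0.093750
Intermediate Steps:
j(H) = -H
y(g) = -64 (y(g) = (-4*1)³ = (-4)³ = -64)
j(b(6, -3))/y(G) = (-1*6)/(-64) = -1/64*(-6) = 3/32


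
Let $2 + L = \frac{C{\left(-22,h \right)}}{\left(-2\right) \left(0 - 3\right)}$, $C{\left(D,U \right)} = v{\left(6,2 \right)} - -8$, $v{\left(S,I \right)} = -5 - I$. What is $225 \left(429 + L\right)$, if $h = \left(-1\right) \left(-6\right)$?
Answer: $\frac{192225}{2} \approx 96113.0$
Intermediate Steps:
$h = 6$
$C{\left(D,U \right)} = 1$ ($C{\left(D,U \right)} = \left(-5 - 2\right) - -8 = \left(-5 - 2\right) + 8 = -7 + 8 = 1$)
$L = - \frac{11}{6}$ ($L = -2 + 1 \frac{1}{\left(-2\right) \left(0 - 3\right)} = -2 + 1 \frac{1}{\left(-2\right) \left(-3\right)} = -2 + 1 \cdot \frac{1}{6} = -2 + \frac{1}{6} = - \frac{11}{6} \approx -1.8333$)
$225 \left(429 + L\right) = 225 \left(429 - \frac{11}{6}\right) = 225 \cdot \frac{2563}{6} = \frac{192225}{2}$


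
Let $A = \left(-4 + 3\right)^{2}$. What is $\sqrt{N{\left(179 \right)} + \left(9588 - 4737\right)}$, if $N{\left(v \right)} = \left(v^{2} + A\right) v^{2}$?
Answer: $\sqrt{1026662573} \approx 32042.0$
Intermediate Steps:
$A = 1$ ($A = \left(-1\right)^{2} = 1$)
$N{\left(v \right)} = v^{2} \left(1 + v^{2}\right)$ ($N{\left(v \right)} = \left(v^{2} + 1\right) v^{2} = \left(1 + v^{2}\right) v^{2} = v^{2} \left(1 + v^{2}\right)$)
$\sqrt{N{\left(179 \right)} + \left(9588 - 4737\right)} = \sqrt{\left(179^{2} + 179^{4}\right) + \left(9588 - 4737\right)} = \sqrt{\left(32041 + 1026625681\right) + \left(9588 - 4737\right)} = \sqrt{1026657722 + 4851} = \sqrt{1026662573}$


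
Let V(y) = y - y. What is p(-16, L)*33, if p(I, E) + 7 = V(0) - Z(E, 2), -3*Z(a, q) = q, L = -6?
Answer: -209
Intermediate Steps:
Z(a, q) = -q/3
V(y) = 0
p(I, E) = -19/3 (p(I, E) = -7 + (0 - (-1)*2/3) = -7 + (0 - 1*(-⅔)) = -7 + (0 + ⅔) = -7 + ⅔ = -19/3)
p(-16, L)*33 = -19/3*33 = -209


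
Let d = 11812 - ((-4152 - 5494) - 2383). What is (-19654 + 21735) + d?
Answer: 25922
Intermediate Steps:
d = 23841 (d = 11812 - (-9646 - 2383) = 11812 - 1*(-12029) = 11812 + 12029 = 23841)
(-19654 + 21735) + d = (-19654 + 21735) + 23841 = 2081 + 23841 = 25922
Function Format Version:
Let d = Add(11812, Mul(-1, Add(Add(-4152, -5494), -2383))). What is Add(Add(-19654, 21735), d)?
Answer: 25922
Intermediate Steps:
d = 23841 (d = Add(11812, Mul(-1, Add(-9646, -2383))) = Add(11812, Mul(-1, -12029)) = Add(11812, 12029) = 23841)
Add(Add(-19654, 21735), d) = Add(Add(-19654, 21735), 23841) = Add(2081, 23841) = 25922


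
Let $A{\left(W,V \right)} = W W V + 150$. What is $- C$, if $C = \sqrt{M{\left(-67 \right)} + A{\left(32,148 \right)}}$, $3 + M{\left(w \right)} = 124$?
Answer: $- 23 \sqrt{287} \approx -389.64$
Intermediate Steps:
$M{\left(w \right)} = 121$ ($M{\left(w \right)} = -3 + 124 = 121$)
$A{\left(W,V \right)} = 150 + V W^{2}$ ($A{\left(W,V \right)} = W^{2} V + 150 = V W^{2} + 150 = 150 + V W^{2}$)
$C = 23 \sqrt{287}$ ($C = \sqrt{121 + \left(150 + 148 \cdot 32^{2}\right)} = \sqrt{121 + \left(150 + 148 \cdot 1024\right)} = \sqrt{121 + \left(150 + 151552\right)} = \sqrt{121 + 151702} = \sqrt{151823} = 23 \sqrt{287} \approx 389.64$)
$- C = - 23 \sqrt{287}$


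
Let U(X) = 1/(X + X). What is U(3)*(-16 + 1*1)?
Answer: -5/2 ≈ -2.5000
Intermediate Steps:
U(X) = 1/(2*X)
U(3)*(-16 + 1*1) = ((1/2)/3)*(-16 + 1*1) = ((1/2)*(1/3))*(-16 + 1) = (1/6)*(-15) = -5/2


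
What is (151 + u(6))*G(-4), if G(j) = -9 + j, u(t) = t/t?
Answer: -1976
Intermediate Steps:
u(t) = 1
(151 + u(6))*G(-4) = (151 + 1)*(-9 - 4) = 152*(-13) = -1976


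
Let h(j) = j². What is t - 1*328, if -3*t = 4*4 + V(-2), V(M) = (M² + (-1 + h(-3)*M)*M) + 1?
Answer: -1043/3 ≈ -347.67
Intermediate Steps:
V(M) = 1 + M² + M*(-1 + 9*M) (V(M) = (M² + (-1 + (-3)²*M)*M) + 1 = (M² + (-1 + 9*M)*M) + 1 = (M² + M*(-1 + 9*M)) + 1 = 1 + M² + M*(-1 + 9*M))
t = -59/3 (t = -(4*4 + (1 - 1*(-2) + 10*(-2)²))/3 = -(16 + (1 + 2 + 10*4))/3 = -(16 + (1 + 2 + 40))/3 = -(16 + 43)/3 = -⅓*59 = -59/3 ≈ -19.667)
t - 1*328 = -59/3 - 1*328 = -59/3 - 328 = -1043/3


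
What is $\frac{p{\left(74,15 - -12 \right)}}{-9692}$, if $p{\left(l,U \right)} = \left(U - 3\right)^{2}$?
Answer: $- \frac{144}{2423} \approx -0.05943$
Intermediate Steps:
$p{\left(l,U \right)} = \left(-3 + U\right)^{2}$ ($p{\left(l,U \right)} = \left(U - 3\right)^{2} = \left(-3 + U\right)^{2}$)
$\frac{p{\left(74,15 - -12 \right)}}{-9692} = \frac{\left(-3 + \left(15 - -12\right)\right)^{2}}{-9692} = \left(-3 + \left(15 + 12\right)\right)^{2} \left(- \frac{1}{9692}\right) = \left(-3 + 27\right)^{2} \left(- \frac{1}{9692}\right) = 24^{2} \left(- \frac{1}{9692}\right) = 576 \left(- \frac{1}{9692}\right) = - \frac{144}{2423}$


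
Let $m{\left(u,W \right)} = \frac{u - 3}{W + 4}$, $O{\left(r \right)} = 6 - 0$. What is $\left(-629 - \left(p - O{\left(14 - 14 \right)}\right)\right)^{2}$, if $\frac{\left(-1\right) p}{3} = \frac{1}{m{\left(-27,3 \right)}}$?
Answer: $\frac{38900169}{100} \approx 3.89 \cdot 10^{5}$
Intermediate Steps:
$O{\left(r \right)} = 6$ ($O{\left(r \right)} = 6 + 0 = 6$)
$m{\left(u,W \right)} = \frac{-3 + u}{4 + W}$
$p = \frac{7}{10}$ ($p = - \frac{3}{\frac{1}{4 + 3} \left(-3 - 27\right)} = - \frac{3}{\frac{1}{7} \left(-30\right)} = - \frac{3}{- \frac{30}{7}} = \left(-3\right) \left(- \frac{7}{30}\right) = \frac{7}{10} \approx 0.7$)
$\left(-629 - \left(p - O{\left(14 - 14 \right)}\right)\right)^{2} = \left(-629 + \left(6 - \frac{7}{10}\right)\right)^{2} = \left(-629 + \frac{53}{10}\right)^{2} = \left(- \frac{6237}{10}\right)^{2} = \frac{38900169}{100}$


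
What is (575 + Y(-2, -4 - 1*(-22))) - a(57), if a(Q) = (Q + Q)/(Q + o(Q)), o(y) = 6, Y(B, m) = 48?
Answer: 13045/21 ≈ 621.19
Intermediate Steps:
a(Q) = 2*Q/(6 + Q) (a(Q) = (Q + Q)/(Q + 6) = (2*Q)/(6 + Q) = 2*Q/(6 + Q))
(575 + Y(-2, -4 - 1*(-22))) - a(57) = (575 + 48) - 2*57/(6 + 57) = 623 - 2*57/63 = 623 - 1*38/21 = 623 - 38/21 = 13045/21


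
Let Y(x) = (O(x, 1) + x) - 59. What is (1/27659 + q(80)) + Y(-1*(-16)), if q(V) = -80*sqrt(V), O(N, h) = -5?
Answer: -1327631/27659 - 320*sqrt(5) ≈ -763.54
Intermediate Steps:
Y(x) = -64 + x (Y(x) = (-5 + x) - 59 = -64 + x)
(1/27659 + q(80)) + Y(-1*(-16)) = (1/27659 - 320*sqrt(5)) + (-64 - 1*(-16)) = (1/27659 - 320*sqrt(5)) + (-64 + 16) = (1/27659 - 320*sqrt(5)) - 48 = -1327631/27659 - 320*sqrt(5)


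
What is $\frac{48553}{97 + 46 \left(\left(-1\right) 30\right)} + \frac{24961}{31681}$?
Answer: $- \frac{1506182630}{40646723} \approx -37.055$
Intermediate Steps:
$\frac{48553}{97 + 46 \left(\left(-1\right) 30\right)} + \frac{24961}{31681} = \frac{48553}{97 + 46 \left(-30\right)} + 24961 \cdot \frac{1}{31681} = \frac{48553}{97 - 1380} + \frac{24961}{31681} = \frac{48553}{-1283} + \frac{24961}{31681} = 48553 \left(- \frac{1}{1283}\right) + \frac{24961}{31681} = - \frac{48553}{1283} + \frac{24961}{31681} = - \frac{1506182630}{40646723}$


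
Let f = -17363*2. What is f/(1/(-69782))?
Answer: 2423249732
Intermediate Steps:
f = -34726
f/(1/(-69782)) = -34726/(1/(-69782)) = -34726/(-1/69782) = -34726*(-69782) = 2423249732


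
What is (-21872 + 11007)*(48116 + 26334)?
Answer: -808899250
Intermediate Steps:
(-21872 + 11007)*(48116 + 26334) = -10865*74450 = -808899250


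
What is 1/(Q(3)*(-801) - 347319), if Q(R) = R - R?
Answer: -1/347319 ≈ -2.8792e-6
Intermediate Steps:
Q(R) = 0
1/(Q(3)*(-801) - 347319) = 1/(0*(-801) - 347319) = 1/(0 - 347319) = 1/(-347319) = -1/347319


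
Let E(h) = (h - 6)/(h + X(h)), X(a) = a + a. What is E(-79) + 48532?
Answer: 11502169/237 ≈ 48532.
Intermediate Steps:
X(a) = 2*a
E(h) = (-6 + h)/(3*h) (E(h) = (h - 6)/(h + 2*h) = (-6 + h)/((3*h)) = (-6 + h)*(1/(3*h)) = (-6 + h)/(3*h))
E(-79) + 48532 = (⅓)*(-6 - 79)/(-79) + 48532 = (⅓)*(-1/79)*(-85) + 48532 = 85/237 + 48532 = 11502169/237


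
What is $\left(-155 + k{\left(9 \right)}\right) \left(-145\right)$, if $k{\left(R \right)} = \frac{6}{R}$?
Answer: $\frac{67135}{3} \approx 22378.0$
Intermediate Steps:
$\left(-155 + k{\left(9 \right)}\right) \left(-145\right) = \left(-155 + \frac{6}{9}\right) \left(-145\right) = \left(-155 + 6 \cdot \frac{1}{9}\right) \left(-145\right) = \left(-155 + \frac{2}{3}\right) \left(-145\right) = \left(- \frac{463}{3}\right) \left(-145\right) = \frac{67135}{3}$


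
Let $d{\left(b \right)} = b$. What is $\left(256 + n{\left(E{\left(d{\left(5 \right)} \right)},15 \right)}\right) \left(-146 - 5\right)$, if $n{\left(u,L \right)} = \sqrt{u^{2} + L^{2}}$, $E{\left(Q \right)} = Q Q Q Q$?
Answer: $-38656 - 755 \sqrt{15634} \approx -1.3306 \cdot 10^{5}$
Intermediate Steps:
$E{\left(Q \right)} = Q^{4}$ ($E{\left(Q \right)} = Q Q^{2} Q = Q Q^{3} = Q^{4}$)
$n{\left(u,L \right)} = \sqrt{L^{2} + u^{2}}$
$\left(256 + n{\left(E{\left(d{\left(5 \right)} \right)},15 \right)}\right) \left(-146 - 5\right) = \left(256 + \sqrt{15^{2} + \left(5^{4}\right)^{2}}\right) \left(-146 - 5\right) = \left(256 + \sqrt{225 + 625^{2}}\right) \left(-151\right) = \left(256 + \sqrt{225 + 390625}\right) \left(-151\right) = \left(256 + \sqrt{390850}\right) \left(-151\right) = \left(256 + 5 \sqrt{15634}\right) \left(-151\right) = -38656 - 755 \sqrt{15634}$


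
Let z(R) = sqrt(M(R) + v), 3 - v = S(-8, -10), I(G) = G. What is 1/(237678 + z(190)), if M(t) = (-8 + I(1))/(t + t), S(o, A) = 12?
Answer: 90317640/21466516043347 - 2*I*sqrt(325565)/21466516043347 ≈ 4.2074e-6 - 5.316e-11*I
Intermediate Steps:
v = -9 (v = 3 - 1*12 = 3 - 12 = -9)
M(t) = -7/(2*t) (M(t) = (-8 + 1)/(t + t) = -7*1/(2*t) = -7/(2*t))
z(R) = sqrt(-9 - 7/(2*R)) (z(R) = sqrt(-7/(2*R) - 9) = sqrt(-9 - 7/(2*R)))
1/(237678 + z(190)) = 1/(237678 + sqrt(-36 - 14/190)/2) = 1/(237678 + sqrt(-36 - 14*1/190)/2) = 1/(237678 + sqrt(-36 - 7/95)/2) = 1/(237678 + sqrt(-3427/95)/2) = 1/(237678 + (I*sqrt(325565)/95)/2) = 1/(237678 + I*sqrt(325565)/190)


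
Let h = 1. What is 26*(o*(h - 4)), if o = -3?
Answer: 234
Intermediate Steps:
26*(o*(h - 4)) = 26*(-3*(1 - 4)) = 26*(-3*(-3)) = 26*9 = 234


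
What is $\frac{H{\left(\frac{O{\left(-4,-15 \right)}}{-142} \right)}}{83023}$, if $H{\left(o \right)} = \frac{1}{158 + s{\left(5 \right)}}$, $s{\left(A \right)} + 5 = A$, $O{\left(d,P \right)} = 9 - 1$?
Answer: $\frac{1}{13117634} \approx 7.6233 \cdot 10^{-8}$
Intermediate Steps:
$O{\left(d,P \right)} = 8$ ($O{\left(d,P \right)} = 9 - 1 = 8$)
$s{\left(A \right)} = -5 + A$
$H{\left(o \right)} = \frac{1}{158}$ ($H{\left(o \right)} = \frac{1}{158 + \left(-5 + 5\right)} = \frac{1}{158 + 0} = \frac{1}{158}$)
$\frac{H{\left(\frac{O{\left(-4,-15 \right)}}{-142} \right)}}{83023} = \frac{1}{158 \cdot 83023} = \frac{1}{158} \cdot \frac{1}{83023} = \frac{1}{13117634}$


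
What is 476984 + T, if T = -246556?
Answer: 230428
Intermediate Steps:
476984 + T = 476984 - 246556 = 230428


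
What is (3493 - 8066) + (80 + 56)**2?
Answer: 13923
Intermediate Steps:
(3493 - 8066) + (80 + 56)**2 = -4573 + 136**2 = -4573 + 18496 = 13923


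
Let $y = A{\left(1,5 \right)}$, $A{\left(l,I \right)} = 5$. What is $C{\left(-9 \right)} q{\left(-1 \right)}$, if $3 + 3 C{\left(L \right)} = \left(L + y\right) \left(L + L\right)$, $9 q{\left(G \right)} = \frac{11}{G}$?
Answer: $- \frac{253}{9} \approx -28.111$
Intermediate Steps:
$q{\left(G \right)} = \frac{11}{9 G}$ ($q{\left(G \right)} = \frac{11 \frac{1}{G}}{9} = \frac{11}{9 G}$)
$y = 5$
$C{\left(L \right)} = -1 + \frac{2 L \left(5 + L\right)}{3}$ ($C{\left(L \right)} = -1 + \frac{\left(L + 5\right) \left(L + L\right)}{3} = -1 + \frac{\left(5 + L\right) 2 L}{3} = -1 + \frac{2 L \left(5 + L\right)}{3}$)
$C{\left(-9 \right)} q{\left(-1 \right)} = \left(-1 + \frac{2 \left(-9\right)^{2}}{3} + \frac{10}{3} \left(-9\right)\right) \frac{11}{9 \left(-1\right)} = \left(-1 + \frac{2}{3} \cdot 81 - 30\right) \frac{11}{9} \left(-1\right) = \left(-1 + 54 - 30\right) \left(- \frac{11}{9}\right) = 23 \left(- \frac{11}{9}\right) = - \frac{253}{9}$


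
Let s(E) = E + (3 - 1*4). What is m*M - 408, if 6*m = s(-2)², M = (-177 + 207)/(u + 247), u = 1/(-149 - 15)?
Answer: -16519476/40507 ≈ -407.82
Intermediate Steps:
s(E) = -1 + E (s(E) = E + (3 - 4) = E - 1 = -1 + E)
u = -1/164 (u = 1/(-164) = -1/164 ≈ -0.0060976)
M = 4920/40507 (M = (-177 + 207)/(-1/164 + 247) = 30/(40507/164) = 30*(164/40507) = 4920/40507 ≈ 0.12146)
m = 3/2 (m = (-1 - 2)²/6 = (⅙)*(-3)² = (⅙)*9 = 3/2 ≈ 1.5000)
m*M - 408 = (3/2)*(4920/40507) - 408 = 7380/40507 - 408 = -16519476/40507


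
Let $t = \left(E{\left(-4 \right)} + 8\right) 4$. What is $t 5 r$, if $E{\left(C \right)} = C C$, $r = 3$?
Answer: $1440$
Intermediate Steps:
$E{\left(C \right)} = C^{2}$
$t = 96$ ($t = \left(\left(-4\right)^{2} + 8\right) 4 = \left(16 + 8\right) 4 = 24 \cdot 4 = 96$)
$t 5 r = 96 \cdot 5 \cdot 3 = 480 \cdot 3 = 1440$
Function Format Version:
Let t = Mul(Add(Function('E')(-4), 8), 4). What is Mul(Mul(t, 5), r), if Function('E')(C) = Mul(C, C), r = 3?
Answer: 1440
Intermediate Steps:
Function('E')(C) = Pow(C, 2)
t = 96 (t = Mul(Add(Pow(-4, 2), 8), 4) = Mul(Add(16, 8), 4) = Mul(24, 4) = 96)
Mul(Mul(t, 5), r) = Mul(Mul(96, 5), 3) = Mul(480, 3) = 1440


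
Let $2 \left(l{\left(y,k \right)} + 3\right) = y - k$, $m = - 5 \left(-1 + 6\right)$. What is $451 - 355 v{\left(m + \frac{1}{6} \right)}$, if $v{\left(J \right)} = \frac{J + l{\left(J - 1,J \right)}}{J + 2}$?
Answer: $\frac{1437}{137} \approx 10.489$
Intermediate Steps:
$m = -25$ ($m = \left(-5\right) 5 = -25$)
$l{\left(y,k \right)} = -3 + \frac{y}{2} - \frac{k}{2}$ ($l{\left(y,k \right)} = -3 + \frac{y - k}{2} = -3 - \left(\frac{k}{2} - \frac{y}{2}\right) = -3 + \frac{y}{2} - \frac{k}{2}$)
$v{\left(J \right)} = \frac{- \frac{7}{2} + J}{2 + J}$ ($v{\left(J \right)} = \frac{J - \left(3 + \frac{J}{2} - \frac{J - 1}{2}\right)}{J + 2} = \frac{J - \left(3 + \frac{J}{2} - \frac{J - 1}{2}\right)}{2 + J} = \frac{J - \left(3 + \frac{J}{2} - \frac{-1 + J}{2}\right)}{2 + J} = \frac{J - \frac{7}{2}}{2 + J} = \frac{- \frac{7}{2} + J}{2 + J}$)
$451 - 355 v{\left(m + \frac{1}{6} \right)} = 451 - 355 \frac{- \frac{7}{2} - \left(25 - \frac{1}{6}\right)}{2 - \left(25 - \frac{1}{6}\right)} = 451 - 355 \frac{- \frac{7}{2} + \left(-25 + \frac{1}{6}\right)}{2 + \left(-25 + \frac{1}{6}\right)} = 451 - 355 \frac{- \frac{7}{2} - \frac{149}{6}}{2 - \frac{149}{6}} = 451 - 355 \frac{1}{- \frac{137}{6}} \left(- \frac{85}{3}\right) = 451 - 355 \left(\left(- \frac{6}{137}\right) \left(- \frac{85}{3}\right)\right) = 451 - \frac{60350}{137} = \frac{1437}{137}$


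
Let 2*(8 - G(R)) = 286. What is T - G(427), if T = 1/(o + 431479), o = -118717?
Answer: 42222871/312762 ≈ 135.00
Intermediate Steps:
G(R) = -135 (G(R) = 8 - ½*286 = 8 - 143 = -135)
T = 1/312762 (T = 1/(-118717 + 431479) = 1/312762 ≈ 3.1973e-6)
T - G(427) = 1/312762 - 1*(-135) = 1/312762 + 135 = 42222871/312762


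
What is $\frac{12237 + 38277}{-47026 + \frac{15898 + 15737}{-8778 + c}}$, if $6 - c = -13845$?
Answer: $- \frac{4495746}{4184759} \approx -1.0743$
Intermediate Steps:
$c = 13851$ ($c = 6 - -13845 = 6 + 13845 = 13851$)
$\frac{12237 + 38277}{-47026 + \frac{15898 + 15737}{-8778 + c}} = \frac{12237 + 38277}{-47026 + \frac{15898 + 15737}{-8778 + 13851}} = \frac{50514}{-47026 + \frac{31635}{5073}} = \frac{50514}{-47026 + 31635 \cdot \frac{1}{5073}} = \frac{50514}{-47026 + \frac{555}{89}} = \frac{50514}{- \frac{4184759}{89}} = 50514 \left(- \frac{89}{4184759}\right) = - \frac{4495746}{4184759}$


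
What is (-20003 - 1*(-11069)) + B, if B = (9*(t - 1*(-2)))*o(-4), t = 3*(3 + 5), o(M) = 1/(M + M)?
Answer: -35853/4 ≈ -8963.3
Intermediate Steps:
o(M) = 1/(2*M)
t = 24 (t = 3*8 = 24)
B = -117/4 (B = (9*(24 - 1*(-2)))*((½)/(-4)) = (9*(24 + 2))*((½)*(-¼)) = (9*26)*(-⅛) = 234*(-⅛) = -117/4 ≈ -29.250)
(-20003 - 1*(-11069)) + B = (-20003 - 1*(-11069)) - 117/4 = (-20003 + 11069) - 117/4 = -8934 - 117/4 = -35853/4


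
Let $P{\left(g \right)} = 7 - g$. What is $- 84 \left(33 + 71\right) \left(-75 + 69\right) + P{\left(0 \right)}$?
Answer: $52423$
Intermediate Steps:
$- 84 \left(33 + 71\right) \left(-75 + 69\right) + P{\left(0 \right)} = - 84 \left(33 + 71\right) \left(-75 + 69\right) + \left(7 - 0\right) = - 84 \cdot 104 \left(-6\right) + \left(7 + 0\right) = \left(-84\right) \left(-624\right) + 7 = 52416 + 7 = 52423$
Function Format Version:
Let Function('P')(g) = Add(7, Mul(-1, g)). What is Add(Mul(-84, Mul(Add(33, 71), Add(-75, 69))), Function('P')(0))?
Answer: 52423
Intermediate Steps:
Add(Mul(-84, Mul(Add(33, 71), Add(-75, 69))), Function('P')(0)) = Add(Mul(-84, Mul(Add(33, 71), Add(-75, 69))), Add(7, Mul(-1, 0))) = Add(Mul(-84, Mul(104, -6)), Add(7, 0)) = Add(Mul(-84, -624), 7) = Add(52416, 7) = 52423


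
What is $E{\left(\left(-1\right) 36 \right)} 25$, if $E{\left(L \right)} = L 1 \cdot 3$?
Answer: $-2700$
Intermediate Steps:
$E{\left(L \right)} = 3 L$ ($E{\left(L \right)} = L 3 = 3 L$)
$E{\left(\left(-1\right) 36 \right)} 25 = 3 \left(\left(-1\right) 36\right) 25 = 3 \left(-36\right) 25 = \left(-108\right) 25 = -2700$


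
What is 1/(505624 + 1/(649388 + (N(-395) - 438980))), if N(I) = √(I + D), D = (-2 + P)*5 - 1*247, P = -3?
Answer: 22384746634295152/11318265132325239269441 + I*√667/11318265132325239269441 ≈ 1.9778e-6 + 2.2818e-21*I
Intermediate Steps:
D = -272 (D = (-2 - 3)*5 - 1*247 = -5*5 - 247 = -25 - 247 = -272)
N(I) = √(-272 + I) (N(I) = √(I - 272) = √(-272 + I))
1/(505624 + 1/(649388 + (N(-395) - 438980))) = 1/(505624 + 1/(649388 + (√(-272 - 395) - 438980))) = 1/(505624 + 1/(649388 + (√(-667) - 438980))) = 1/(505624 + 1/(649388 + (I*√667 - 438980))) = 1/(505624 + 1/(649388 + (-438980 + I*√667))) = 1/(505624 + 1/(210408 + I*√667))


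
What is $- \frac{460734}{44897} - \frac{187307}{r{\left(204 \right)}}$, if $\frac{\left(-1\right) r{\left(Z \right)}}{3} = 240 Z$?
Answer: $- \frac{3486063973}{387910080} \approx -8.9868$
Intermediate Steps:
$r{\left(Z \right)} = - 720 Z$ ($r{\left(Z \right)} = - 3 \cdot 240 Z = - 720 Z$)
$- \frac{460734}{44897} - \frac{187307}{r{\left(204 \right)}} = - \frac{460734}{44897} - \frac{187307}{\left(-720\right) 204} = \left(-460734\right) \frac{1}{44897} - \frac{187307}{-146880} = - \frac{27102}{2641} - - \frac{187307}{146880} = - \frac{27102}{2641} + \frac{187307}{146880} = - \frac{3486063973}{387910080}$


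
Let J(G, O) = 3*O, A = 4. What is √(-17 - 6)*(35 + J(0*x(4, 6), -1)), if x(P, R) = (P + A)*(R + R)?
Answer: 32*I*√23 ≈ 153.47*I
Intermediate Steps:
x(P, R) = 2*R*(4 + P) (x(P, R) = (P + 4)*(R + R) = (4 + P)*(2*R) = 2*R*(4 + P))
√(-17 - 6)*(35 + J(0*x(4, 6), -1)) = √(-17 - 6)*(35 + 3*(-1)) = √(-23)*(35 - 3) = (I*√23)*32 = 32*I*√23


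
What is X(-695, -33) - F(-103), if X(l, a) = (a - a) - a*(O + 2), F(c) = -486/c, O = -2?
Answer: -486/103 ≈ -4.7184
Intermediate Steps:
X(l, a) = 0 (X(l, a) = (a - a) - a*(-2 + 2) = 0 - a*0 = 0 - 1*0 = 0 + 0 = 0)
X(-695, -33) - F(-103) = 0 - (-486)/(-103) = 0 - (-486)*(-1)/103 = 0 - 1*486/103 = 0 - 486/103 = -486/103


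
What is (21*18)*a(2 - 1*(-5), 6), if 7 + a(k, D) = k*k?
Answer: 15876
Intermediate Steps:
a(k, D) = -7 + k**2 (a(k, D) = -7 + k*k = -7 + k**2)
(21*18)*a(2 - 1*(-5), 6) = (21*18)*(-7 + (2 - 1*(-5))**2) = 378*(-7 + (2 + 5)**2) = 378*(-7 + 7**2) = 378*(-7 + 49) = 378*42 = 15876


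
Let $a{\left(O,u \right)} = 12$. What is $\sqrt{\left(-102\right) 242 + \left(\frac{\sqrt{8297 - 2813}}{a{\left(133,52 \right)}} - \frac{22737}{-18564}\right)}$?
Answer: $\frac{\sqrt{-12583180071 + 84966 \sqrt{1371}}}{714} \approx 157.09 i$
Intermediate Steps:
$\sqrt{\left(-102\right) 242 + \left(\frac{\sqrt{8297 - 2813}}{a{\left(133,52 \right)}} - \frac{22737}{-18564}\right)} = \sqrt{\left(-102\right) 242 - \left(- \frac{583}{476} - \frac{\sqrt{8297 - 2813}}{12}\right)} = \sqrt{-24684 - \left(- \frac{583}{476} - \sqrt{5484} \cdot \frac{1}{12}\right)} = \sqrt{-24684 + \left(2 \sqrt{1371} \cdot \frac{1}{12} + \frac{583}{476}\right)} = \sqrt{-24684 + \left(\frac{\sqrt{1371}}{6} + \frac{583}{476}\right)} = \sqrt{-24684 + \left(\frac{583}{476} + \frac{\sqrt{1371}}{6}\right)} = \sqrt{- \frac{11749001}{476} + \frac{\sqrt{1371}}{6}}$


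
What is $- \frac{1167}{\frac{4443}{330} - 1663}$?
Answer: $\frac{42790}{60483} \approx 0.70747$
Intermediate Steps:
$- \frac{1167}{\frac{4443}{330} - 1663} = - \frac{1167}{4443 \cdot \frac{1}{330} - 1663} = - \frac{1167}{\frac{1481}{110} - 1663} = - \frac{1167}{- \frac{181449}{110}} = \left(-1167\right) \left(- \frac{110}{181449}\right) = \frac{42790}{60483}$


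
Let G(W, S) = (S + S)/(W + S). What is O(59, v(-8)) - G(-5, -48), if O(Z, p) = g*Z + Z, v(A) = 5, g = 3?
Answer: 12412/53 ≈ 234.19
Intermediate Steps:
O(Z, p) = 4*Z (O(Z, p) = 3*Z + Z = 4*Z)
G(W, S) = 2*S/(S + W) (G(W, S) = (2*S)/(S + W) = 2*S/(S + W))
O(59, v(-8)) - G(-5, -48) = 4*59 - 2*(-48)/(-48 - 5) = 236 - 2*(-48)/(-53) = 236 - 2*(-48)*(-1)/53 = 236 - 1*96/53 = 236 - 96/53 = 12412/53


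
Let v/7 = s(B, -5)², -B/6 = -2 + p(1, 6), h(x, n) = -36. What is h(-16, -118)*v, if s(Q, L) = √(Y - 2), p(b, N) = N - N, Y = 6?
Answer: -1008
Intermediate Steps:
p(b, N) = 0
B = 12 (B = -6*(-2 + 0) = -6*(-2) = 12)
s(Q, L) = 2 (s(Q, L) = √(6 - 2) = √4 = 2)
v = 28 (v = 7*2² = 7*4 = 28)
h(-16, -118)*v = -36*28 = -1008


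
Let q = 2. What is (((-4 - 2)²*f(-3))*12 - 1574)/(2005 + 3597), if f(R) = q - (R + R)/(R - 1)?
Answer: -679/2801 ≈ -0.24241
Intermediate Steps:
f(R) = 2 - 2*R/(-1 + R) (f(R) = 2 - (R + R)/(R - 1) = 2 - 2*R/(-1 + R))
(((-4 - 2)²*f(-3))*12 - 1574)/(2005 + 3597) = (((-4 - 2)²*(-2/(-1 - 3)))*12 - 1574)/(2005 + 3597) = (((-6)²*(-2/(-4)))*12 - 1574)/5602 = ((36*(-2*(-¼)))*12 - 1574)*(1/5602) = ((36*(½))*12 - 1574)*(1/5602) = (18*12 - 1574)*(1/5602) = (216 - 1574)*(1/5602) = -1358*1/5602 = -679/2801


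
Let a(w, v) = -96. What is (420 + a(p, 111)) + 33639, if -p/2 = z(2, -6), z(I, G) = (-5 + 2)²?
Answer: 33963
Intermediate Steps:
z(I, G) = 9 (z(I, G) = (-3)² = 9)
p = -18 (p = -2*9 = -18)
(420 + a(p, 111)) + 33639 = (420 - 96) + 33639 = 324 + 33639 = 33963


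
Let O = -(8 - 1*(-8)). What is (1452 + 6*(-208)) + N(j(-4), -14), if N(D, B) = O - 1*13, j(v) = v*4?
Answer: 175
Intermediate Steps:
O = -16 (O = -(8 + 8) = -1*16 = -16)
j(v) = 4*v
N(D, B) = -29 (N(D, B) = -16 - 1*13 = -16 - 13 = -29)
(1452 + 6*(-208)) + N(j(-4), -14) = (1452 + 6*(-208)) - 29 = (1452 - 1248) - 29 = 204 - 29 = 175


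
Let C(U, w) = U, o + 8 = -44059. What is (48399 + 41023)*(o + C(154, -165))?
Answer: -3926788286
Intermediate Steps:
o = -44067 (o = -8 - 44059 = -44067)
(48399 + 41023)*(o + C(154, -165)) = (48399 + 41023)*(-44067 + 154) = 89422*(-43913) = -3926788286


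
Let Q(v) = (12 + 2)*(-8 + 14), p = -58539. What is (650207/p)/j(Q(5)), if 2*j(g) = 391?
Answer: -1300414/22888749 ≈ -0.056815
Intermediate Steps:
Q(v) = 84 (Q(v) = 14*6 = 84)
j(g) = 391/2 (j(g) = (½)*391 = 391/2)
(650207/p)/j(Q(5)) = (650207/(-58539))/(391/2) = (650207*(-1/58539))*(2/391) = -650207/58539*2/391 = -1300414/22888749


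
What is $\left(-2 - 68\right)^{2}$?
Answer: $4900$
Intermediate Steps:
$\left(-2 - 68\right)^{2} = \left(-70\right)^{2} = 4900$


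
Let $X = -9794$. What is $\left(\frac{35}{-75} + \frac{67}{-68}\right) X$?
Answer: $\frac{7252457}{510} \approx 14221.0$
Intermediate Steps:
$\left(\frac{35}{-75} + \frac{67}{-68}\right) X = \left(\frac{35}{-75} + \frac{67}{-68}\right) \left(-9794\right) = \left(35 \left(- \frac{1}{75}\right) + 67 \left(- \frac{1}{68}\right)\right) \left(-9794\right) = \left(- \frac{7}{15} - \frac{67}{68}\right) \left(-9794\right) = \left(- \frac{1481}{1020}\right) \left(-9794\right) = \frac{7252457}{510}$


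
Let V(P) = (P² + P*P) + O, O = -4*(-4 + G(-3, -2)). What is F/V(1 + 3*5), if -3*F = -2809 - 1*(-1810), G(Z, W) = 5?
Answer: 333/508 ≈ 0.65551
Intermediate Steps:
F = 333 (F = -(-2809 - 1*(-1810))/3 = -(-2809 + 1810)/3 = -⅓*(-999) = 333)
O = -4 (O = -4*(-4 + 5) = -4*1 = -4)
V(P) = -4 + 2*P² (V(P) = (P² + P*P) - 4 = (P² + P²) - 4 = 2*P² - 4 = -4 + 2*P²)
F/V(1 + 3*5) = 333/(-4 + 2*(1 + 3*5)²) = 333/(-4 + 2*(1 + 15)²) = 333/(-4 + 2*16²) = 333/(-4 + 2*256) = 333/(-4 + 512) = 333/508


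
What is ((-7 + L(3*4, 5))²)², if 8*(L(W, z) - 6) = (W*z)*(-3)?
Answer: 4879681/16 ≈ 3.0498e+5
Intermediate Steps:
L(W, z) = 6 - 3*W*z/8 (L(W, z) = 6 + ((W*z)*(-3))/8 = 6 + (-3*W*z)/8 = 6 - 3*W*z/8)
((-7 + L(3*4, 5))²)² = ((-7 + (6 - 3/8*3*4*5))²)² = ((-7 + (6 - 3/8*12*5))²)² = ((-7 + (6 - 45/2))²)² = ((-7 - 33/2)²)² = ((-47/2)²)² = (2209/4)² = 4879681/16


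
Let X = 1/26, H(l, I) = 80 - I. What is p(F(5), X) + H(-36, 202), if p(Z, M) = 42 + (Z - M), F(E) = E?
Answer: -1951/26 ≈ -75.038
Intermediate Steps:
X = 1/26 ≈ 0.038462
p(Z, M) = 42 + Z - M
p(F(5), X) + H(-36, 202) = (42 + 5 - 1*1/26) + (80 - 1*202) = (42 + 5 - 1/26) + (80 - 202) = 1221/26 - 122 = -1951/26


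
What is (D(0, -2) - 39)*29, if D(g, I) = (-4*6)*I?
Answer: 261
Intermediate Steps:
D(g, I) = -24*I
(D(0, -2) - 39)*29 = (-24*(-2) - 39)*29 = (48 - 39)*29 = 9*29 = 261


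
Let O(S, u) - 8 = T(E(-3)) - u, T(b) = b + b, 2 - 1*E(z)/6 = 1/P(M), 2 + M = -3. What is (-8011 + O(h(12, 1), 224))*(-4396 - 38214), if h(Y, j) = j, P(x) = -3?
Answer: 349359390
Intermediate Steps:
M = -5 (M = -2 - 3 = -5)
E(z) = 14 (E(z) = 12 - 6/(-3) = 12 - 6*(-⅓) = 12 + 2 = 14)
T(b) = 2*b
O(S, u) = 36 - u (O(S, u) = 8 + (2*14 - u) = 8 + (28 - u) = 36 - u)
(-8011 + O(h(12, 1), 224))*(-4396 - 38214) = (-8011 + (36 - 1*224))*(-4396 - 38214) = (-8011 + (36 - 224))*(-42610) = (-8011 - 188)*(-42610) = -8199*(-42610) = 349359390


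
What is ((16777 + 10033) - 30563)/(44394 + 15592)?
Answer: -3753/59986 ≈ -0.062565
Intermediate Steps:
((16777 + 10033) - 30563)/(44394 + 15592) = (26810 - 30563)/59986 = -3753*1/59986 = -3753/59986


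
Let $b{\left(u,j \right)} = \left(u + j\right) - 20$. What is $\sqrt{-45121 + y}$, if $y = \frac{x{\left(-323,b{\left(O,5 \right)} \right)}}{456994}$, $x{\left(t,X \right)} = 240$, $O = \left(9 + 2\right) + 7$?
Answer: $\frac{i \sqrt{2355807044345449}}{228497} \approx 212.42 i$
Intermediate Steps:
$O = 18$ ($O = 11 + 7 = 18$)
$b{\left(u,j \right)} = -20 + j + u$ ($b{\left(u,j \right)} = \left(j + u\right) - 20 = -20 + j + u$)
$y = \frac{120}{228497}$ ($y = \frac{240}{456994} = 240 \cdot \frac{1}{456994} = \frac{120}{228497} \approx 0.00052517$)
$\sqrt{-45121 + y} = \sqrt{-45121 + \frac{120}{228497}} = \sqrt{- \frac{10310013017}{228497}} = \frac{i \sqrt{2355807044345449}}{228497}$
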